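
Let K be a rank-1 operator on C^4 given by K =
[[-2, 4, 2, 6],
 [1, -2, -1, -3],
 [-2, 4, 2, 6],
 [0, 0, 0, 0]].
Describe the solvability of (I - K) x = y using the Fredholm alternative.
(I - K) is invertible (det(I - K) = 3 ≠ 0), so for every y in C^4 the equation (I - K) x = y has a unique solution.

K has rank 1, so it is an outer product K = u v^T: every row of K is a multiple of one row vector. Reading off the entries, u = (2, -1, 2, 0) and v = (-1, 2, 1, 3) (row i of K equals u_i·v^T). A rank-one matrix u v^T satisfies K u = u (v·u) and kills the (3)-dimensional subspace v^⊥, so its characteristic polynomial is lambda^3 (lambda - v·u) with v·u = tr K = -2. Hence the eigenvalues of I - K are 1 (multiplicity 3) and 1 - (-2) = 3, so det(I - K) = 3. (Direct check: I - K =
[[3, -4, -2, -6],
 [-1, 3, 1, 3],
 [2, -4, -1, -6],
 [0, 0, 0, 1]]
has determinant 3.) The finite-dimensional Fredholm alternative says: either (I - K) is invertible, or ker(I - K) ≠ {0} and then range(I - K) = ker((I - K)^*)^⊥, with dim ker(I - K) = dim ker((I - K)^*). Since det(I - K) ≠ 0, 1 is not an eigenvalue of K and ker(I - K) = {0}, so we are in the first case: for every y there is a unique x = (I - K)^(-1) y. Explicitly, by the Sherman–Morrison formula, (I - u v^T)^(-1) = I + u v^T/(1 - v·u), i.e. (I - K)^(-1) = I + K/(3).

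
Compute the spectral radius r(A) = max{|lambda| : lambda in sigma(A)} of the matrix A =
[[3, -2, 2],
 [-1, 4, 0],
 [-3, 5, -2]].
r(A) ≈ 4.1774

The eigenvalues of A are the roots of its characteristic polynomial. With M = A (coefficients from the trace, the sum of principal 2x2 minors, and det A):
  p(λ) = det(λ I - M) = λ^3 - 5λ^2 + 2λ + 6.
No integer candidate from the rational root theorem (±divisors of 6) is a root, so the roots are irrational. The cubic discriminant is Δ = 1016 > 0, so there are three distinct real roots. p(-1) = -2 and p(0) = 6 have opposite signs, so a root lies in (-1, 0); Newton's method refines it to λ ≈ -0.8558. p(1) = 4 and p(2) = -2 have opposite signs, so a root lies in (1, 2); Newton's method refines it to λ ≈ 1.6784. p(4) = -2 and p(5) = 16 have opposite signs, so a root lies in (4, 5); Newton's method refines it to λ ≈ 4.1774. Check (Vieta): the three roots sum to 5, matching tr M = 5.
Thus the eigenvalues (to 4 decimals) are -0.8558 (modulus 0.8558); 1.6784 (modulus 1.6784); 4.1774 (modulus 4.1774). The spectral radius is the largest modulus: r(A) ≈ 4.1774. (Cross-check: r(A) ≤ ||A||_2 ≈ 8.1184; equality holds whenever A is normal, though it can also hold for some non-normal A.)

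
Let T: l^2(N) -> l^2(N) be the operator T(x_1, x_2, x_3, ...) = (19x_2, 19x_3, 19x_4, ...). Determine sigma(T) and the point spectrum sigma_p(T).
sigma(T) = closed disk {z in C : |z| ≤ 19}; sigma_p(T) = open disk {z in C : |z| < 19}

Note T = 19·V where V is the unit left shift (V x)_k = x_{k+1}; so sigma(T) = 19·sigma(V) and ||T|| = 19||V||. ||T x||^2 = 361sum_{k≥2} |x_k|^2 ≤ 361||x||^2, with equality on {x : x_1 = 0}, so ||T|| = 19. For any lambda with |lambda| < 19, set r = lambda/19 (|r| < 1); the vector x = (1, r, r^2, ...) is in l^2 and satisfies T x = 19(r, r^2, ...) = lambda x, so lambda is an eigenvalue. On the boundary |lambda| = 19 the geometric series diverges, so no l^2 eigenvector exists, but these lambda lie in the approximate point spectrum. Hence sigma(T) is the closed disk of radius 19 and sigma_p(T) is the open disk.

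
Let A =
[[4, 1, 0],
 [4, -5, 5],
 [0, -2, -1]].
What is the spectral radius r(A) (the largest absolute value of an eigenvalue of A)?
r(A) ≈ 4.3564

The eigenvalues of A are the roots of its characteristic polynomial. With M = A (coefficients from the trace, the sum of principal 2x2 minors, and det A):
  p(λ) = det(λ I - M) = λ^3 + 2λ^2 - 13λ - 64.
No integer candidate from the rational root theorem (±divisors of 64) is a root, so the roots are irrational. The cubic discriminant is Δ = -69128 < 0, so there is one real root and a complex-conjugate pair. p(4) = -20 and p(5) = 46 have opposite signs, so a root lies in (4, 5); Newton's method refines it to λ ≈ 4.3564. Dividing out (λ - (4.3564)) leaves approximately λ^2 + 6.3564λ + 14.691. For λ^2 + 6.3564λ + 14.691 the discriminant is -18.3603. It is negative, so the remaining roots are the complex-conjugate pair λ ≈ -3.1782 ± 2.1424i. Their product equals the constant term, so |λ|^2 ≈ 14.691 and |λ| ≈ 3.8329.
Thus the eigenvalues (to 4 decimals) are 4.3564 (modulus 4.3564); -3.1782 ± 2.1424i (modulus 3.8329). The spectral radius is the largest modulus: r(A) ≈ 4.3564. (Cross-check: r(A) ≤ ||A||_2 ≈ 8.2868; equality holds whenever A is normal, though it can also hold for some non-normal A.)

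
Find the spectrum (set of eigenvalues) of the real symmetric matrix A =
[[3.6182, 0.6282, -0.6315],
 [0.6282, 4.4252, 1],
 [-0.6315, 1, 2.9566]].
sigma(A) ≈ {2, 4, 5}

A is real symmetric, so its spectrum consists of real eigenvalues. Expanding the characteristic polynomial of the displayed matrix gives
  det(λ I - A) = p(λ) = λ^3 + (-11)λ^2 + (38)λ + (-40).
Solving p(λ) = 0 yields eigenvalues ≈ 2, 4, 5. (A is shown rounded to 4 decimals, so these recover the underlying integer eigenvalues to within that precision.)
Verification: the trace of A = 11 equals the sum of eigenvalues 11, and det(A) ≈ 39.9998 matches the eigenvalue product 40.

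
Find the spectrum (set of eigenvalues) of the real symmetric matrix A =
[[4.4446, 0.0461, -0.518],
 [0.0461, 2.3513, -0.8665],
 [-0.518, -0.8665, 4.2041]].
sigma(A) ≈ {2, 4, 5}

A is real symmetric, so its spectrum consists of real eigenvalues. Expanding the characteristic polynomial of the displayed matrix gives
  det(λ I - A) = p(λ) = λ^3 + (-11)λ^2 + (38)λ + (-40).
Solving p(λ) = 0 yields eigenvalues ≈ 2, 4, 5. (A is shown rounded to 4 decimals, so these recover the underlying integer eigenvalues to within that precision.)
Verification: the trace of A = 11 equals the sum of eigenvalues 11, and det(A) ≈ 39.9998 matches the eigenvalue product 40.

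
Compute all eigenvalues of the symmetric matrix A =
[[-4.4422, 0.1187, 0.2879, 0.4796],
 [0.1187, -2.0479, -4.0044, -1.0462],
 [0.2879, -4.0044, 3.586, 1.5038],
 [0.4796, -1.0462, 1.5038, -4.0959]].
sigma(A) ≈ {-5, -4, 6} (-4 with multiplicity 2)

A is real symmetric, so its spectrum consists of real eigenvalues. Expanding the characteristic polynomial of the displayed matrix gives
  det(λ I - A) = p(λ) = λ^4 + (7)λ^3 + (-22)λ^2 + (-255.9967)λ + (-479.9935).
Solving p(λ) = 0 yields eigenvalues ≈ -5, -4, -4, 6. (A is shown rounded to 4 decimals, so these recover the underlying integer eigenvalues to within that precision.)
Verification: the trace of A = -7 equals the sum of eigenvalues -7, and det(A) ≈ -479.9935 matches the eigenvalue product -480.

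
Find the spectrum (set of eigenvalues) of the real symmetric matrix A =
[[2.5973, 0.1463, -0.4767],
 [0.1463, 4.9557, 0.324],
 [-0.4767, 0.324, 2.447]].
sigma(A) ≈ {2, 3, 5}

A is real symmetric, so its spectrum consists of real eigenvalues. Expanding the characteristic polynomial of the displayed matrix gives
  det(λ I - A) = p(λ) = λ^3 + (-10)λ^2 + (31)λ + (-30).
Solving p(λ) = 0 yields eigenvalues ≈ 2, 3, 5. (A is shown rounded to 4 decimals, so these recover the underlying integer eigenvalues to within that precision.)
Verification: the trace of A = 10 equals the sum of eigenvalues 10, and det(A) ≈ 30.0000 matches the eigenvalue product 30.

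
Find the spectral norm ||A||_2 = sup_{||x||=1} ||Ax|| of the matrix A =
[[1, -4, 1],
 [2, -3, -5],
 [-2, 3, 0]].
||A||_2 ≈ 7.0631 (= sqrt(largest eigenvalue of A^T A))

||A||_2 = sigma_max(A) = sqrt(lambda_max(A^T A)). Form the symmetric matrix M = A^T A =
[[9, -16, -9],
 [-16, 34, 11],
 [-9, 11, 26]].
Its characteristic polynomial (trace, sum of principal 2x2 minors, determinant of M give the coefficients) is
  p(λ) = det(λ I - M) = λ^3 - 69λ^2 + 966λ - 625.
No integer candidate from the rational root theorem (±divisors of 625) is a root, so the roots are irrational. The cubic discriminant is Δ = 755079057 > 0, so there are three distinct real roots. p(0) = -625 and p(1) = 273 have opposite signs, so a root lies in (0, 1); Newton's method refines it to λ ≈ 0.6797. p(18) = 239 and p(19) = -321 have opposite signs, so a root lies in (18, 19); Newton's method refines it to λ ≈ 18.4327. p(49) = -1311 and p(50) = 175 have opposite signs, so a root lies in (49, 50); Newton's method refines it to λ ≈ 49.8876. Check (Vieta): the three roots sum to 69, matching tr M = 69.
So the eigenvalues of A^T A are ≈ 0.6797, 18.4327, 49.8876 (all ≥ 0, as they must be for A^T A). The largest is λ_max ≈ 49.8876, hence ||A||_2 = sqrt(λ_max) ≈ 7.0631.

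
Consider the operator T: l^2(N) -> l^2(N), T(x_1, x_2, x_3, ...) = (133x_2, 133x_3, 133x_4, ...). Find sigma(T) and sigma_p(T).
sigma(T) = closed disk {z in C : |z| ≤ 133}; sigma_p(T) = open disk {z in C : |z| < 133}

Note T = 133·V where V is the unit left shift (V x)_k = x_{k+1}; so sigma(T) = 133·sigma(V) and ||T|| = 133||V||. ||T x||^2 = 17689sum_{k≥2} |x_k|^2 ≤ 17689||x||^2, with equality on {x : x_1 = 0}, so ||T|| = 133. For any lambda with |lambda| < 133, set r = lambda/133 (|r| < 1); the vector x = (1, r, r^2, ...) is in l^2 and satisfies T x = 133(r, r^2, ...) = lambda x, so lambda is an eigenvalue. On the boundary |lambda| = 133 the geometric series diverges, so no l^2 eigenvector exists, but these lambda lie in the approximate point spectrum. Hence sigma(T) is the closed disk of radius 133 and sigma_p(T) is the open disk.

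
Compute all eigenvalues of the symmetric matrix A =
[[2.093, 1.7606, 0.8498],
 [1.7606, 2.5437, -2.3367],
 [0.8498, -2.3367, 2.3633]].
sigma(A) ≈ {-1, 3, 5}

A is real symmetric, so its spectrum consists of real eigenvalues. Expanding the characteristic polynomial of the displayed matrix gives
  det(λ I - A) = p(λ) = λ^3 + (-7)λ^2 + (7)λ + (15).
Solving p(λ) = 0 yields eigenvalues ≈ -1, 3, 5. (A is shown rounded to 4 decimals, so these recover the underlying integer eigenvalues to within that precision.)
Verification: the trace of A = 7 equals the sum of eigenvalues 7, and det(A) ≈ -15.0007 matches the eigenvalue product -15.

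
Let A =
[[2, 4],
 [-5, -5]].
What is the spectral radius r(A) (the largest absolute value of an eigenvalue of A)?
r(A) = sqrt(10) ≈ 3.1623

The eigenvalues of A are the roots of its characteristic polynomial. With M = A (coefficients from the trace and determinant):
  p(λ) = det(λ I - M) = λ^2 + 3λ + 10.
For λ^2 + 3λ + 10 the discriminant is -31. It is negative, so the roots are the complex-conjugate pair λ = -3/2 ± (sqrt(31)/2) i ≈ -1.5 ± 2.7839i. For a conjugate pair the product of the roots equals the constant term, so |λ|^2 = 10 and |λ| = sqrt(10) ≈ 3.1623.
Thus the eigenvalues (to 4 decimals) are -1.5 ± 2.7839i (modulus 3.1623). The spectral radius is the largest modulus: r(A) = sqrt(10) ≈ 3.1623. (Cross-check: r(A) ≤ ||A||_2 ≈ 8.279; equality holds whenever A is normal, though it can also hold for some non-normal A.)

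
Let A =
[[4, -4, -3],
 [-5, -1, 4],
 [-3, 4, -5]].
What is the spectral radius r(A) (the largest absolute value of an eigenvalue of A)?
r(A) ≈ 8.2693

The eigenvalues of A are the roots of its characteristic polynomial. With M = A (coefficients from the trace, the sum of principal 2x2 minors, and det A):
  p(λ) = det(λ I - M) = λ^3 + 2λ^2 - 64λ - 173.
No integer candidate from the rational root theorem (±divisors of 173) is a root, so the roots are irrational. The cubic discriminant is Δ = 661005 > 0, so there are three distinct real roots. p(-8) = -45 and p(-7) = 30 have opposite signs, so a root lies in (-8, -7); Newton's method refines it to λ ≈ -7.4679. p(-3) = 10 and p(-2) = -45 have opposite signs, so a root lies in (-3, -2); Newton's method refines it to λ ≈ -2.8014. p(8) = -45 and p(9) = 142 have opposite signs, so a root lies in (8, 9); Newton's method refines it to λ ≈ 8.2693. Check (Vieta): the three roots sum to -2, matching tr M = -2.
Thus the eigenvalues (to 4 decimals) are -7.4679 (modulus 7.4679); -2.8014 (modulus 2.8014); 8.2693 (modulus 8.2693). The spectral radius is the largest modulus: r(A) ≈ 8.2693. (Cross-check: r(A) ≤ ||A||_2 ≈ 8.3646; equality holds whenever A is normal, though it can also hold for some non-normal A.)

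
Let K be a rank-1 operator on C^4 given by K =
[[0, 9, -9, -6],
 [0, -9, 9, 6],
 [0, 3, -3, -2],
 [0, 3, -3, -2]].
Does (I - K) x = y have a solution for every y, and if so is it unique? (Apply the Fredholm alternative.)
(I - K) is invertible (det(I - K) = 15 ≠ 0), so for every y in C^4 the equation (I - K) x = y has a unique solution.

K has rank 1, so it is an outer product K = u v^T: every row of K is a multiple of one row vector. Reading off the entries, u = (-3, 3, -1, -1) and v = (0, -3, 3, 2) (row i of K equals u_i·v^T). A rank-one matrix u v^T satisfies K u = u (v·u) and kills the (3)-dimensional subspace v^⊥, so its characteristic polynomial is lambda^3 (lambda - v·u) with v·u = tr K = -14. Hence the eigenvalues of I - K are 1 (multiplicity 3) and 1 - (-14) = 15, so det(I - K) = 15. (Direct check: I - K =
[[1, -9, 9, 6],
 [0, 10, -9, -6],
 [0, -3, 4, 2],
 [0, -3, 3, 3]]
has determinant 15.) The finite-dimensional Fredholm alternative says: either (I - K) is invertible, or ker(I - K) ≠ {0} and then range(I - K) = ker((I - K)^*)^⊥, with dim ker(I - K) = dim ker((I - K)^*). Since det(I - K) ≠ 0, 1 is not an eigenvalue of K and ker(I - K) = {0}, so we are in the first case: for every y there is a unique x = (I - K)^(-1) y. Explicitly, by the Sherman–Morrison formula, (I - u v^T)^(-1) = I + u v^T/(1 - v·u), i.e. (I - K)^(-1) = I + K/(15).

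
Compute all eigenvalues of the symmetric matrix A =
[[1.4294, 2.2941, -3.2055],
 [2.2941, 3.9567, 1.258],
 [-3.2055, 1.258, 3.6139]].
sigma(A) ≈ {-2, 5, 6}

A is real symmetric, so its spectrum consists of real eigenvalues. Expanding the characteristic polynomial of the displayed matrix gives
  det(λ I - A) = p(λ) = λ^3 + (-9)λ^2 + (8)λ + (60).
Solving p(λ) = 0 yields eigenvalues ≈ -2, 5, 6. (A is shown rounded to 4 decimals, so these recover the underlying integer eigenvalues to within that precision.)
Verification: the trace of A = 9 equals the sum of eigenvalues 9, and det(A) ≈ -60.0005 matches the eigenvalue product -60.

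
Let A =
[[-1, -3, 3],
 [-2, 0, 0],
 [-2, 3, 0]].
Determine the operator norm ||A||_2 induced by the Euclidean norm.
||A||_2 ≈ 4.8612 (= sqrt(largest eigenvalue of A^T A))

||A||_2 = sigma_max(A) = sqrt(lambda_max(A^T A)). Form the symmetric matrix M = A^T A =
[[9, -3, -3],
 [-3, 18, -9],
 [-3, -9, 9]].
Its characteristic polynomial (trace, sum of principal 2x2 minors, determinant of M give the coefficients) is
  p(λ) = det(λ I - M) = λ^3 - 36λ^2 + 306λ - 324.
No integer candidate from the rational root theorem (±divisors of 324) is a root, so the roots are irrational. The cubic discriminant is Δ = 7686576 > 0, so there are three distinct real roots. p(1) = -53 and p(2) = 152 have opposite signs, so a root lies in (1, 2); Newton's method refines it to λ ≈ 1.231. p(11) = 17 and p(12) = -108 have opposite signs, so a root lies in (11, 12); Newton's method refines it to λ ≈ 11.1378. p(23) = -163 and p(24) = 108 have opposite signs, so a root lies in (23, 24); Newton's method refines it to λ ≈ 23.6312. Check (Vieta): the three roots sum to 36, matching tr M = 36.
So the eigenvalues of A^T A are ≈ 1.231, 11.1378, 23.6312 (all ≥ 0, as they must be for A^T A). The largest is λ_max ≈ 23.6312, hence ||A||_2 = sqrt(λ_max) ≈ 4.8612.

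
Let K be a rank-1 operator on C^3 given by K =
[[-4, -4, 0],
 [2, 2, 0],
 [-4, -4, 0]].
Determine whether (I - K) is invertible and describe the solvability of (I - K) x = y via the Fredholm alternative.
(I - K) is invertible (det(I - K) = 3 ≠ 0), so for every y in C^3 the equation (I - K) x = y has a unique solution.

K has rank 1, so it is an outer product K = u v^T: every row of K is a multiple of one row vector. Reading off the entries, u = (-2, 1, -2) and v = (2, 2, 0) (row i of K equals u_i·v^T). A rank-one matrix u v^T satisfies K u = u (v·u) and kills the (2)-dimensional subspace v^⊥, so its characteristic polynomial is lambda^2 (lambda - v·u) with v·u = tr K = -2. Hence the eigenvalues of I - K are 1 (multiplicity 2) and 1 - (-2) = 3, so det(I - K) = 3. (Direct check: I - K =
[[5, 4, 0],
 [-2, -1, 0],
 [4, 4, 1]]
has determinant 3.) The finite-dimensional Fredholm alternative says: either (I - K) is invertible, or ker(I - K) ≠ {0} and then range(I - K) = ker((I - K)^*)^⊥, with dim ker(I - K) = dim ker((I - K)^*). Since det(I - K) ≠ 0, 1 is not an eigenvalue of K and ker(I - K) = {0}, so we are in the first case: for every y there is a unique x = (I - K)^(-1) y. Explicitly, by the Sherman–Morrison formula, (I - u v^T)^(-1) = I + u v^T/(1 - v·u), i.e. (I - K)^(-1) = I + K/(3).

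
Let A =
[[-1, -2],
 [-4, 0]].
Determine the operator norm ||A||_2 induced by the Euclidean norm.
||A||_2 = sqrt((21 + sqrt(185))/2) ≈ 4.1594 (= sqrt(largest eigenvalue of A^T A))

||A||_2 = sigma_max(A) = sqrt(lambda_max(A^T A)). Form the symmetric matrix M = A^T A =
[[17, 2],
 [2, 4]].
Its characteristic polynomial (trace, determinant of M give the coefficients) is
  p(λ) = det(λ I - M) = λ^2 - 21λ + 64.
For λ^2 - 21λ + 64 the discriminant is 185. It is nonnegative but not a perfect square, so the roots are real and irrational: λ = (21 ± sqrt(185))/2 ≈ 17.3007, 3.6993.
So the eigenvalues of A^T A are ≈ 3.6993, 17.3007 (all ≥ 0, as they must be for A^T A). The largest is λ_max = (21 + sqrt(185))/2 ≈ 17.3007, hence ||A||_2 = sqrt(λ_max) = sqrt((21 + sqrt(185))/2) ≈ 4.1594.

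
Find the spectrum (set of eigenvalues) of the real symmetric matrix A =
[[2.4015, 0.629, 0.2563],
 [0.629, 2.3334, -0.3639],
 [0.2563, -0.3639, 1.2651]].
sigma(A) ≈ {1, 2, 3}

A is real symmetric, so its spectrum consists of real eigenvalues. Expanding the characteristic polynomial of the displayed matrix gives
  det(λ I - A) = p(λ) = λ^3 + (-6)λ^2 + (11)λ + (-6).
Solving p(λ) = 0 yields eigenvalues ≈ 1, 2, 3. (A is shown rounded to 4 decimals, so these recover the underlying integer eigenvalues to within that precision.)
Verification: the trace of A = 6 equals the sum of eigenvalues 6, and det(A) ≈ 6.0000 matches the eigenvalue product 6.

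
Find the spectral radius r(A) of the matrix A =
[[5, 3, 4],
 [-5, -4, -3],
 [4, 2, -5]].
r(A) ≈ 6.1199

The eigenvalues of A are the roots of its characteristic polynomial. With M = A (coefficients from the trace, the sum of principal 2x2 minors, and det A):
  p(λ) = det(λ I - M) = λ^3 + 4λ^2 - 20λ - 43.
No integer candidate from the rational root theorem (±divisors of 43) is a root, so the roots are irrational. The cubic discriminant is Δ = 61405 > 0, so there are three distinct real roots. p(-7) = -50 and p(-6) = 5 have opposite signs, so a root lies in (-7, -6); Newton's method refines it to λ ≈ -6.1199. p(-2) = 5 and p(-1) = -20 have opposite signs, so a root lies in (-2, -1); Newton's method refines it to λ ≈ -1.7948. p(3) = -40 and p(4) = 5 have opposite signs, so a root lies in (3, 4); Newton's method refines it to λ ≈ 3.9147. Check (Vieta): the three roots sum to -4, matching tr M = -4.
Thus the eigenvalues (to 4 decimals) are -6.1199 (modulus 6.1199); -1.7948 (modulus 1.7948); 3.9147 (modulus 3.9147). The spectral radius is the largest modulus: r(A) ≈ 6.1199. (Cross-check: r(A) ≤ ||A||_2 ≈ 10.1079; equality holds whenever A is normal, though it can also hold for some non-normal A.)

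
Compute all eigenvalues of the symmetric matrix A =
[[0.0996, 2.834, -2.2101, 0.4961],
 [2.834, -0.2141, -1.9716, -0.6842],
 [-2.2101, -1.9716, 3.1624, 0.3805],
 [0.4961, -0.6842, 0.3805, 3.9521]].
sigma(A) ≈ {-3, 0, 4, 6}

A is real symmetric, so its spectrum consists of real eigenvalues. Expanding the characteristic polynomial of the displayed matrix gives
  det(λ I - A) = p(λ) = λ^4 + (-7)λ^3 + (-6)λ^2 + (72.0013)λ + (-0.0028).
Solving p(λ) = 0 yields eigenvalues ≈ -3, 0, 4, 6. (A is shown rounded to 4 decimals, so these recover the underlying integer eigenvalues to within that precision.)
Verification: the trace of A = 7 equals the sum of eigenvalues 7, and det(A) ≈ -0.0028 matches the eigenvalue product 0.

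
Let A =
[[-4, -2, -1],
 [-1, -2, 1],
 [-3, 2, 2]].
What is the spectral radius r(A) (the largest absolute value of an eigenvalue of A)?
r(A) ≈ 4.8185

The eigenvalues of A are the roots of its characteristic polynomial. With M = A (coefficients from the trace, the sum of principal 2x2 minors, and det A):
  p(λ) = det(λ I - M) = λ^3 + 4λ^2 - 11λ - 34.
No integer candidate from the rational root theorem (±divisors of 34) is a root, so the roots are irrational. The cubic discriminant is Δ = 11680 > 0, so there are three distinct real roots. p(-5) = -4 and p(-4) = 10 have opposite signs, so a root lies in (-5, -4); Newton's method refines it to λ ≈ -4.8185. p(-3) = 8 and p(-2) = -4 have opposite signs, so a root lies in (-3, -2); Newton's method refines it to λ ≈ -2.2784. p(3) = -4 and p(4) = 50 have opposite signs, so a root lies in (3, 4); Newton's method refines it to λ ≈ 3.0969. Check (Vieta): the three roots sum to -4, matching tr M = -4.
Thus the eigenvalues (to 4 decimals) are -4.8185 (modulus 4.8185); -2.2784 (modulus 2.2784); 3.0969 (modulus 3.0969). The spectral radius is the largest modulus: r(A) ≈ 4.8185. (Cross-check: r(A) ≤ ||A||_2 ≈ 5.219; equality holds whenever A is normal, though it can also hold for some non-normal A.)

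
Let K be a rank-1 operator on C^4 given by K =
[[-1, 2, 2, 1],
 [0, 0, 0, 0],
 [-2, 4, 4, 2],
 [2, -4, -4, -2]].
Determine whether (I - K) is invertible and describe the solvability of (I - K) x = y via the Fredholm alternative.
(I - K) is singular (det(I - K) = 0, i.e. 1 ∈ sigma(K)). (I - K) x = y is solvable iff y ⊥ ker((I - K)^*) = span{(-1, 2, 2, 1)}, i.e. iff -y_1 + 2y_2 + 2y_3 + y_4 = 0. When solvable, the solutions are x = y + c·(1, 0, 2, -2), c arbitrary (ker(I - K) = span{(1, 0, 2, -2)}, dimension 1).

K has rank 1, so it is an outer product K = u v^T: every row of K is a multiple of one row vector. Reading off the entries, u = (1, 0, 2, -2) and v = (-1, 2, 2, 1) (row i of K equals u_i·v^T). A rank-one matrix u v^T satisfies K u = u (v·u) and kills the (3)-dimensional subspace v^⊥, so its characteristic polynomial is lambda^3 (lambda - v·u) with v·u = tr K = 1. Hence the eigenvalues of I - K are 1 (multiplicity 3) and 1 - (1) = 0, so det(I - K) = 0. (Direct check: I - K =
[[2, -2, -2, -1],
 [0, 1, 0, 0],
 [2, -4, -3, -2],
 [-2, 4, 4, 3]]
has determinant 0.) So 1 is an eigenvalue of K and (I - K) is not invertible. The finite-dimensional Fredholm alternative says: either (I - K) is invertible, or ker(I - K) ≠ {0} and then range(I - K) = ker((I - K)^*)^⊥, with dim ker(I - K) = dim ker((I - K)^*). We are in the second case, so we need both kernels. Kernel of I - K: (I - K) u = u - u (v·u) = u - u = 0, so ker(I - K) = span{u} = span{(1, 0, 2, -2)} (it is exactly 1-dimensional because rank(I - K) = 3). Kernel of the adjoint: K is real, so (I - K)^* = I - K^T = I - v u^T, and (I - v u^T) v = v - v (u·v) = 0; hence ker((I - K)^*) = span{v} = span{(-1, 2, 2, 1)}. Therefore (I - K) x = y is solvable iff <y, v> = 0, i.e. iff -y_1 + 2y_2 + 2y_3 + y_4 = 0. When this holds, K y = u (v·y) = 0, so (I - K) y = y and x = y is a particular solution; the full solution set is the line x = y + c·u = y + c·(1, 0, 2, -2), c ∈ C.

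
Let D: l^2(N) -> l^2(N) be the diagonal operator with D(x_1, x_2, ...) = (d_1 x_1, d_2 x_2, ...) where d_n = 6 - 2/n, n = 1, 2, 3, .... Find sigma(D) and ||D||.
sigma(D) = {6 - 2/n : n ≥ 1} ∪ {6}; ||D|| = 6

A bounded diagonal operator on l^2 with diagonal entries d_n has spectrum equal to the closure of {d_n : n ≥ 1}: every d_n is an eigenvalue (with eigenvector e_n), so {d_n} ⊂ sigma(D); the spectrum is closed, so its closure is too; and for lambda not in the closure, (D - lambda I) has bounded inverse (the diagonal entries 1/(d_n - lambda) are bounded). For our sequence d_n = 6 - 2/n, n = 1, 2, 3, ...:
  - {d_n} = {6 - 2/n : n ≥ 1}; the only limit point is 6
  - closure = {6 - 2/n : n ≥ 1} ∪ {6}
For the norm: a diagonal operator has ||D|| = sup_n |d_n|. Here d_n = 6 - 2/n increases monotonically from d_1 = 4 toward 6, with all terms in [4, 6); so sup_n |d_n| = 6 (the supremum is the limit, not attained). So ||D|| = 6.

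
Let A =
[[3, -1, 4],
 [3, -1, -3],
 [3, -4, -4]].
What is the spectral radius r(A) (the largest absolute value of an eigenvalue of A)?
r(A) ≈ 7.4396

The eigenvalues of A are the roots of its characteristic polynomial. With M = A (coefficients from the trace, the sum of principal 2x2 minors, and det A):
  p(λ) = det(λ I - M) = λ^3 + 2λ^2 - 32λ + 63.
No integer candidate from the rational root theorem (±divisors of 63) is a root, so the roots are irrational. The cubic discriminant is Δ = -46587 < 0, so there is one real root and a complex-conjugate pair. p(-8) = -65 and p(-7) = 42 have opposite signs, so a root lies in (-8, -7); Newton's method refines it to λ ≈ -7.4396. Dividing out (λ - (-7.4396)) leaves approximately λ^2 - 5.4396λ + 8.4682. For λ^2 - 5.4396λ + 8.4682 the discriminant is -4.2838. It is negative, so the remaining roots are the complex-conjugate pair λ ≈ 2.7198 ± 1.0349i. Their product equals the constant term, so |λ|^2 ≈ 8.4682 and |λ| ≈ 2.91.
Thus the eigenvalues (to 4 decimals) are -7.4396 (modulus 7.4396); 2.7198 ± 1.0349i (modulus 2.91). The spectral radius is the largest modulus: r(A) ≈ 7.4396. (Cross-check: r(A) ≤ ||A||_2 ≈ 7.5975; equality holds whenever A is normal, though it can also hold for some non-normal A.)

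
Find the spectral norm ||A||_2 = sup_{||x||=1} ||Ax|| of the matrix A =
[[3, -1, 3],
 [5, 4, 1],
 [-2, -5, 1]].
||A||_2 ≈ 8.2207 (= sqrt(largest eigenvalue of A^T A))

||A||_2 = sigma_max(A) = sqrt(lambda_max(A^T A)). Form the symmetric matrix M = A^T A =
[[38, 27, 12],
 [27, 42, -4],
 [12, -4, 11]].
Its characteristic polynomial (trace, sum of principal 2x2 minors, determinant of M give the coefficients) is
  p(λ) = det(λ I - M) = λ^3 - 91λ^2 + 1587λ - 289.
No integer candidate from the rational root theorem (±divisors of 289) is a root, so the roots are irrational. The cubic discriminant is Δ = 4746267968 > 0, so there are three distinct real roots. p(0) = -289 and p(1) = 1208 have opposite signs, so a root lies in (0, 1); Newton's method refines it to λ ≈ 0.184. p(23) = 240 and p(24) = -793 have opposite signs, so a root lies in (23, 24); Newton's method refines it to λ ≈ 23.236. p(67) = -1696 and p(68) = 1275 have opposite signs, so a root lies in (67, 68); Newton's method refines it to λ ≈ 67.58. Check (Vieta): the three roots sum to 91, matching tr M = 91.
So the eigenvalues of A^T A are ≈ 0.184, 23.236, 67.58 (all ≥ 0, as they must be for A^T A). The largest is λ_max ≈ 67.58, hence ||A||_2 = sqrt(λ_max) ≈ 8.2207.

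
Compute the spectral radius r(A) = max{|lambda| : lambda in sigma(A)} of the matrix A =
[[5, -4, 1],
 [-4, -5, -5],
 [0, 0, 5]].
r(A) = sqrt(164)/2 ≈ 6.4031

The eigenvalues of A are the roots of its characteristic polynomial. With M = A (coefficients from the trace, the sum of principal 2x2 minors, and det A):
  p(λ) = det(λ I - M) = λ^3 - 5λ^2 - 41λ + 205.
By the rational root theorem any rational root is an integer divisor of 205. Testing λ = 5: p(5) = 125 - 125 - 205 + 205 = 0, so λ = 5 is a root. Dividing out (λ - 5) leaves p(λ) = (λ - 5)(λ^2 - 41). For λ^2 - 41 the discriminant is 164. It is nonnegative but not a perfect square, so the roots are real and irrational: λ = ± sqrt(164)/2 ≈ 6.4031, -6.4031.
Thus the eigenvalues (to 4 decimals) are 6.4031 (modulus 6.4031); -6.4031 (modulus 6.4031); 5 (modulus 5). The spectral radius is the largest modulus: r(A) = sqrt(164)/2 ≈ 6.4031. (Cross-check: r(A) ≤ ||A||_2 ≈ 8.8899; equality holds whenever A is normal, though it can also hold for some non-normal A.)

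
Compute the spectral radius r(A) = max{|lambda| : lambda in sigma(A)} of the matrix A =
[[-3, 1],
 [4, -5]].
r(A) = (8 + sqrt(20))/2 ≈ 6.2361

The eigenvalues of A are the roots of its characteristic polynomial. With M = A (coefficients from the trace and determinant):
  p(λ) = det(λ I - M) = λ^2 + 8λ + 11.
For λ^2 + 8λ + 11 the discriminant is 20. It is nonnegative but not a perfect square, so the roots are real and irrational: λ = (-8 ± sqrt(20))/2 ≈ -1.7639, -6.2361.
Thus the eigenvalues (to 4 decimals) are -1.7639 (modulus 1.7639); -6.2361 (modulus 6.2361). The spectral radius is the largest modulus: r(A) = (8 + sqrt(20))/2 ≈ 6.2361. (Cross-check: r(A) ≤ ||A||_2 ≈ 6.9646; equality holds whenever A is normal, though it can also hold for some non-normal A.)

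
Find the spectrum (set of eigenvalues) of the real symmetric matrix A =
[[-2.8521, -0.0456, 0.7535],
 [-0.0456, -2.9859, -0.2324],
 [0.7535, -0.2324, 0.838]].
sigma(A) ≈ {-3, 1} (-3 with multiplicity 2)

A is real symmetric, so its spectrum consists of real eigenvalues. Expanding the characteristic polynomial of the displayed matrix gives
  det(λ I - A) = p(λ) = λ^3 + (5)λ^2 + (3)λ + (-9).
Solving p(λ) = 0 yields eigenvalues ≈ -3, -3, 1. (A is shown rounded to 4 decimals, so these recover the underlying integer eigenvalues to within that precision.)
Verification: the trace of A = -5 equals the sum of eigenvalues -5, and det(A) ≈ 9.0000 matches the eigenvalue product 9.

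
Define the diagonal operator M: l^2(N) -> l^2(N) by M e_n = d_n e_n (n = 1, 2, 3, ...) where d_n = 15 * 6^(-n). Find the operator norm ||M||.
||M|| = 5/2 (attained at n = 1)

For M diagonal, ||M|| = sup_n |d_n|. The sequence d_n = 15 * 6^(-n) is positive and strictly decreasing (ratio 6^(-1) < 1), so the supremum is d_1 = 15/6 = 5/2. Hence ||M|| = 5/2.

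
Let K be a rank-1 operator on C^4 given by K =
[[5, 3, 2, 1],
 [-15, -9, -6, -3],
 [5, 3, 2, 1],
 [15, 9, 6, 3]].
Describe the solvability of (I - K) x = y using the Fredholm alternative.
(I - K) is singular (det(I - K) = 0, i.e. 1 ∈ sigma(K)). (I - K) x = y is solvable iff y ⊥ ker((I - K)^*) = span{(5, 3, 2, 1)}, i.e. iff 5y_1 + 3y_2 + 2y_3 + y_4 = 0. When solvable, the solutions are x = y + c·(1, -3, 1, 3), c arbitrary (ker(I - K) = span{(1, -3, 1, 3)}, dimension 1).

K has rank 1, so it is an outer product K = u v^T: every row of K is a multiple of one row vector. Reading off the entries, u = (1, -3, 1, 3) and v = (5, 3, 2, 1) (row i of K equals u_i·v^T). A rank-one matrix u v^T satisfies K u = u (v·u) and kills the (3)-dimensional subspace v^⊥, so its characteristic polynomial is lambda^3 (lambda - v·u) with v·u = tr K = 1. Hence the eigenvalues of I - K are 1 (multiplicity 3) and 1 - (1) = 0, so det(I - K) = 0. (Direct check: I - K =
[[-4, -3, -2, -1],
 [15, 10, 6, 3],
 [-5, -3, -1, -1],
 [-15, -9, -6, -2]]
has determinant 0.) So 1 is an eigenvalue of K and (I - K) is not invertible. The finite-dimensional Fredholm alternative says: either (I - K) is invertible, or ker(I - K) ≠ {0} and then range(I - K) = ker((I - K)^*)^⊥, with dim ker(I - K) = dim ker((I - K)^*). We are in the second case, so we need both kernels. Kernel of I - K: (I - K) u = u - u (v·u) = u - u = 0, so ker(I - K) = span{u} = span{(1, -3, 1, 3)} (it is exactly 1-dimensional because rank(I - K) = 3). Kernel of the adjoint: K is real, so (I - K)^* = I - K^T = I - v u^T, and (I - v u^T) v = v - v (u·v) = 0; hence ker((I - K)^*) = span{v} = span{(5, 3, 2, 1)}. Therefore (I - K) x = y is solvable iff <y, v> = 0, i.e. iff 5y_1 + 3y_2 + 2y_3 + y_4 = 0. When this holds, K y = u (v·y) = 0, so (I - K) y = y and x = y is a particular solution; the full solution set is the line x = y + c·u = y + c·(1, -3, 1, 3), c ∈ C.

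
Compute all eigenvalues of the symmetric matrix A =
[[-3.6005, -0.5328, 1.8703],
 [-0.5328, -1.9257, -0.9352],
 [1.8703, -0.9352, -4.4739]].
sigma(A) ≈ {-6, -3, -1}

A is real symmetric, so its spectrum consists of real eigenvalues. Expanding the characteristic polynomial of the displayed matrix gives
  det(λ I - A) = p(λ) = λ^3 + (10)λ^2 + (27)λ + (18).
Solving p(λ) = 0 yields eigenvalues ≈ -6, -3, -1. (A is shown rounded to 4 decimals, so these recover the underlying integer eigenvalues to within that precision.)
Verification: the trace of A = -10 equals the sum of eigenvalues -10, and det(A) ≈ -18.0007 matches the eigenvalue product -18.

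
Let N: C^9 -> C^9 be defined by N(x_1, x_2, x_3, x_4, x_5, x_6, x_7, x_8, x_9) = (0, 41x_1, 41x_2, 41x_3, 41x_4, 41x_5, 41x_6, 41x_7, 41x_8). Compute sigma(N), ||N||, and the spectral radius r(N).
sigma(N) = {0}; ||N|| = 41; r(N) = 0. (N is nilpotent with N^9 = 0.)

On C^9, N is a strictly lower-triangular matrix with 41 on the subdiagonal and zeros elsewhere, so its characteristic polynomial is lambda^9 and every eigenvalue is 0: sigma(N) = {0}. For the operator norm, N e_i = 41e_{i+1} for i = 1, ..., 8 and N e_9 = 0, so the singular values of N are 41 (with multiplicity 8) and 0; hence ||N|| = 41. The spectral radius r(N) = max|lambda| = 0. Note ||N|| > r(N) — characteristic of non-normal nilpotent operators. Indeed N^9 = 0.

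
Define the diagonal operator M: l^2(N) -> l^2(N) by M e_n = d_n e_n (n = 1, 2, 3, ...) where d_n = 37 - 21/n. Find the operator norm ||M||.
||M|| = 37

For a diagonal operator on l^2 with entries d_n, ||M|| = sup_n |d_n|. Here d_1 = 16, d_2 = 53/2, ..., and d_n = 37 - 21/n increases monotonically toward 37. All terms lie in [16, 37), so |d_n| = d_n and the supremum is the limit 37, which is not attained by any individual d_n. Hence ||M|| = 37.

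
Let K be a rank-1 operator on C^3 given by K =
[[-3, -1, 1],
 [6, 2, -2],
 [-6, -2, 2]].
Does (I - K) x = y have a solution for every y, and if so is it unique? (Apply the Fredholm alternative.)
(I - K) is singular (det(I - K) = 0, i.e. 1 ∈ sigma(K)). (I - K) x = y is solvable iff y ⊥ ker((I - K)^*) = span{(-3, -1, 1)}, i.e. iff -3y_1 - y_2 + y_3 = 0. When solvable, the solutions are x = y + c·(1, -2, 2), c arbitrary (ker(I - K) = span{(1, -2, 2)}, dimension 1).

K has rank 1, so it is an outer product K = u v^T: every row of K is a multiple of one row vector. Reading off the entries, u = (1, -2, 2) and v = (-3, -1, 1) (row i of K equals u_i·v^T). A rank-one matrix u v^T satisfies K u = u (v·u) and kills the (2)-dimensional subspace v^⊥, so its characteristic polynomial is lambda^2 (lambda - v·u) with v·u = tr K = 1. Hence the eigenvalues of I - K are 1 (multiplicity 2) and 1 - (1) = 0, so det(I - K) = 0. (Direct check: I - K =
[[4, 1, -1],
 [-6, -1, 2],
 [6, 2, -1]]
has determinant 0.) So 1 is an eigenvalue of K and (I - K) is not invertible. The finite-dimensional Fredholm alternative says: either (I - K) is invertible, or ker(I - K) ≠ {0} and then range(I - K) = ker((I - K)^*)^⊥, with dim ker(I - K) = dim ker((I - K)^*). We are in the second case, so we need both kernels. Kernel of I - K: (I - K) u = u - u (v·u) = u - u = 0, so ker(I - K) = span{u} = span{(1, -2, 2)} (it is exactly 1-dimensional because rank(I - K) = 2). Kernel of the adjoint: K is real, so (I - K)^* = I - K^T = I - v u^T, and (I - v u^T) v = v - v (u·v) = 0; hence ker((I - K)^*) = span{v} = span{(-3, -1, 1)}. Therefore (I - K) x = y is solvable iff <y, v> = 0, i.e. iff -3y_1 - y_2 + y_3 = 0. When this holds, K y = u (v·y) = 0, so (I - K) y = y and x = y is a particular solution; the full solution set is the line x = y + c·u = y + c·(1, -2, 2), c ∈ C.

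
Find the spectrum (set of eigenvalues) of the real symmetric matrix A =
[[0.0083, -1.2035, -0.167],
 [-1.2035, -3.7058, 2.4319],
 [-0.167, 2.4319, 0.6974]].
sigma(A) ≈ {-5, 0, 2}

A is real symmetric, so its spectrum consists of real eigenvalues. Expanding the characteristic polynomial of the displayed matrix gives
  det(λ I - A) = p(λ) = λ^3 + (3)λ^2 + (-10)λ + (0).
Solving p(λ) = 0 yields eigenvalues ≈ -5, 0, 2. (A is shown rounded to 4 decimals, so these recover the underlying integer eigenvalues to within that precision.)
Verification: the trace of A = -3 equals the sum of eigenvalues -3, and det(A) ≈ 0.0002 matches the eigenvalue product 0.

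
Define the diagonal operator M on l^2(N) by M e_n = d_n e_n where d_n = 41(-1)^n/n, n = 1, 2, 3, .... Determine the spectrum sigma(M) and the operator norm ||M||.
sigma(M) = {41(-1)^n/n : n ≥ 1} ∪ {0}; ||M|| = 41

A bounded diagonal operator on l^2 with diagonal entries d_n has spectrum equal to the closure of {d_n : n ≥ 1}: every d_n is an eigenvalue (with eigenvector e_n), so {d_n} ⊂ sigma(M); the spectrum is closed, so its closure is too; and for lambda not in the closure, (M - lambda I) has bounded inverse (the diagonal entries 1/(d_n - lambda) are bounded). For our sequence d_n = 41(-1)^n/n, n = 1, 2, 3, ...:
  - {d_n} = {41(-1)^n/n : n ≥ 1}; the only limit point is 0
  - closure = {41(-1)^n/n : n ≥ 1} ∪ {0}
For the norm: a diagonal operator has ||M|| = sup_n |d_n|. Here |d_n| = 41/n is decreasing, so sup_n |d_n| = |d_1| = 41. So ||M|| = 41.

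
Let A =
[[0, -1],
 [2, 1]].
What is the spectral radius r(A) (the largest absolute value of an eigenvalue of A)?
r(A) = sqrt(2) ≈ 1.4142

The eigenvalues of A are the roots of its characteristic polynomial. With M = A (coefficients from the trace and determinant):
  p(λ) = det(λ I - M) = λ^2 - λ + 2.
For λ^2 - λ + 2 the discriminant is -7. It is negative, so the roots are the complex-conjugate pair λ = 1/2 ± (sqrt(7)/2) i ≈ 0.5 ± 1.3229i. For a conjugate pair the product of the roots equals the constant term, so |λ|^2 = 2 and |λ| = sqrt(2) ≈ 1.4142.
Thus the eigenvalues (to 4 decimals) are 0.5 ± 1.3229i (modulus 1.4142). The spectral radius is the largest modulus: r(A) = sqrt(2) ≈ 1.4142. (Cross-check: r(A) ≤ ||A||_2 ≈ 2.2882; equality holds whenever A is normal, though it can also hold for some non-normal A.)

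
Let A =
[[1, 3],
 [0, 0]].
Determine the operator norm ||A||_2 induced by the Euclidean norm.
||A||_2 = sqrt(10) ≈ 3.1623 (= sqrt(largest eigenvalue of A^T A))

||A||_2 = sigma_max(A) = sqrt(lambda_max(A^T A)). Form the symmetric matrix M = A^T A =
[[1, 3],
 [3, 9]].
Its characteristic polynomial (trace, determinant of M give the coefficients) is
  p(λ) = det(λ I - M) = λ^2 - 10λ.
For λ^2 - 10λ the discriminant is 100. It is a perfect square (10^2), so the roots are rational: λ = (10 ± 10)/2 = 10, 0.
So the eigenvalues of A^T A are ≈ 0, 10 (all ≥ 0, as they must be for A^T A). The largest is λ_max = 10, hence ||A||_2 = sqrt(λ_max) = sqrt(10) ≈ 3.1623.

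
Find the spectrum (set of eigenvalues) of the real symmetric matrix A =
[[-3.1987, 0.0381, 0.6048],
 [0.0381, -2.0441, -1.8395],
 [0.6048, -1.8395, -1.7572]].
sigma(A) ≈ {-4, -3, 0}

A is real symmetric, so its spectrum consists of real eigenvalues. Expanding the characteristic polynomial of the displayed matrix gives
  det(λ I - A) = p(λ) = λ^3 + (7)λ^2 + (12)λ + (0).
Solving p(λ) = 0 yields eigenvalues ≈ -4, -3, 0. (A is shown rounded to 4 decimals, so these recover the underlying integer eigenvalues to within that precision.)
Verification: the trace of A = -7 equals the sum of eigenvalues -7, and det(A) ≈ -0.0003 matches the eigenvalue product 0.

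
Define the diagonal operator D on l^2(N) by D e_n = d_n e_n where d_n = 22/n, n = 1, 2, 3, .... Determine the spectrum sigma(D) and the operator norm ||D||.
sigma(D) = {22/n : n ≥ 1} ∪ {0}; ||D|| = 22

A bounded diagonal operator on l^2 with diagonal entries d_n has spectrum equal to the closure of {d_n : n ≥ 1}: every d_n is an eigenvalue (with eigenvector e_n), so {d_n} ⊂ sigma(D); the spectrum is closed, so its closure is too; and for lambda not in the closure, (D - lambda I) has bounded inverse (the diagonal entries 1/(d_n - lambda) are bounded). For our sequence d_n = 22/n, n = 1, 2, 3, ...:
  - {d_n} = {22/n : n ≥ 1}; the only limit point is 0
  - closure = {22/n : n ≥ 1} ∪ {0}
For the norm: a diagonal operator has ||D|| = sup_n |d_n|. Here d_n = 22/n is positive and decreasing, so sup_n |d_n| = d_1 = 22. So ||D|| = 22.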